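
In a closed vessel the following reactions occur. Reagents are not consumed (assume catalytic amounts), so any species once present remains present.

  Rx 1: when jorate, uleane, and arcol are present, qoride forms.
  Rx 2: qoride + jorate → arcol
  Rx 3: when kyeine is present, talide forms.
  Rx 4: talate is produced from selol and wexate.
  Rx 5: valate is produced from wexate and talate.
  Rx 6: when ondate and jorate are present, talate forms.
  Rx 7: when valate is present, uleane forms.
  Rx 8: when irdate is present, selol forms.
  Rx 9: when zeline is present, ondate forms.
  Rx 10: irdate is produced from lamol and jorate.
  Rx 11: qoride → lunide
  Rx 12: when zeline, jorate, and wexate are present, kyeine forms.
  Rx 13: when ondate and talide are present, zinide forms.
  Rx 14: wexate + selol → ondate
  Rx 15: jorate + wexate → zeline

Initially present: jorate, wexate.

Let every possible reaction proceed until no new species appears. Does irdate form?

irdate would need lamol and jorate (Rx 10), but lamol never forms.

No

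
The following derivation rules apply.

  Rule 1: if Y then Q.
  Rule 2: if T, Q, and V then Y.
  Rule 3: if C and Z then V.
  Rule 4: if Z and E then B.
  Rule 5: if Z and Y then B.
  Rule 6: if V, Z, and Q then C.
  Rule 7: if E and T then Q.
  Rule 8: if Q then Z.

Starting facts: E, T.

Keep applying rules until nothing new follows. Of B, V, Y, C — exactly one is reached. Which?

B

From E and T, Rule 7 gives Q.
From Q, Rule 8 gives Z.
From Z and E, Rule 4 gives B.
Y would need T, Q, and V (Rule 2), but V is never established. C would need V, Z, and Q (Rule 6), but V is never established. V would need C and Z (Rule 3), but C is never established.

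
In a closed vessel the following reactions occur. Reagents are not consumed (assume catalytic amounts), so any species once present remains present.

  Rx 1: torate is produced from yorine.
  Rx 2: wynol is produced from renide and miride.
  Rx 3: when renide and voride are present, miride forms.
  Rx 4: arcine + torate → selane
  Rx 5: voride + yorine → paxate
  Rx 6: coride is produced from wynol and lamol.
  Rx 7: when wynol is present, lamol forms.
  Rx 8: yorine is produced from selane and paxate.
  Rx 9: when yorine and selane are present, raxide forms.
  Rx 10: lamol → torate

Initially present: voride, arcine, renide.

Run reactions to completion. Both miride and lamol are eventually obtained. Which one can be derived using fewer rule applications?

miride: renide and voride present → miride forms (Rx 3). [1 rule application]
lamol: renide and voride present → miride forms (Rx 3). renide and miride present → wynol forms (Rx 2). wynol present → lamol forms (Rx 7). [3 rule applications]
miride needs fewer.

miride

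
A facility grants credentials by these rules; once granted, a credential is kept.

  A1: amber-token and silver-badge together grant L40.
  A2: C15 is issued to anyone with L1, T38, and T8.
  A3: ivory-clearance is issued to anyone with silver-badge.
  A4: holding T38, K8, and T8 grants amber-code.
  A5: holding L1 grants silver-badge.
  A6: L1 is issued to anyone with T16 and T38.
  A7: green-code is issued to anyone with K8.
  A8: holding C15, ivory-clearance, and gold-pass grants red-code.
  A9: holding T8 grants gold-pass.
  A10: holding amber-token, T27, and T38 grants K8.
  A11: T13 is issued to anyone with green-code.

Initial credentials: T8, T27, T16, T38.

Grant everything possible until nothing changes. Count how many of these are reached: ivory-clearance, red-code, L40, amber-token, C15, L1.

4

Holding T16 and T38 grants L1 (A6).
Holding T8 grants gold-pass (A9).
Holding L1 grants silver-badge (A5).
Holding L1, T38, and T8 grants C15 (A2).
Holding silver-badge grants ivory-clearance (A3).
Holding C15, ivory-clearance, and gold-pass grants red-code (A8).
ivory-clearance: reached.
red-code: reached.
L40 would need amber-token and silver-badge (A1), but amber-token is never granted.
No rule produces amber-token, and it is not given.
C15: reached.
L1: reached.
Reached: ivory-clearance, red-code, C15, and L1 — 4 of the 6.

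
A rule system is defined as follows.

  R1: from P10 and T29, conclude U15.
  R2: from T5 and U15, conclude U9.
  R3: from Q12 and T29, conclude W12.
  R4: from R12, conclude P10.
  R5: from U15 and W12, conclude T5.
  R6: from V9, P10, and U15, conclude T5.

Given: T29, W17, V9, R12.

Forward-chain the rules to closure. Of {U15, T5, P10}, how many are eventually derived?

R12 holds, so P10 follows (R4).
From P10 and T29, R1 gives U15.
V9, P10, and U15 hold, so T5 follows (R6).
U15: reached.
T5: reached.
P10: reached.
All 3 are reached.

3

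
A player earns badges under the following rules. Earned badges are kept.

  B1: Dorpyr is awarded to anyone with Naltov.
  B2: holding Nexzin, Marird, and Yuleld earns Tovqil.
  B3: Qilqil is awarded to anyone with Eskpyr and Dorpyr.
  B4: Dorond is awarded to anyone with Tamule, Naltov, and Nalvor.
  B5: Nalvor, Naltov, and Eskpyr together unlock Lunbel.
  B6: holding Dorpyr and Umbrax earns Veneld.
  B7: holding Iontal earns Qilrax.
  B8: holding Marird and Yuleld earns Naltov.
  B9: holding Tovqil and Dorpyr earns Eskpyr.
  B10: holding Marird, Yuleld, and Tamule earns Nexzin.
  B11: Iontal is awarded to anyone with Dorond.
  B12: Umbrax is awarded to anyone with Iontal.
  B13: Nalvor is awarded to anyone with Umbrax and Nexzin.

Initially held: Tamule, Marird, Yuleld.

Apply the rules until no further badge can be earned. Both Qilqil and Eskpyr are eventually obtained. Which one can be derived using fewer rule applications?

Eskpyr

Eskpyr: With Marird, Yuleld, and Tamule, Nexzin is earned (B10). With Marird and Yuleld, Naltov is earned (B8). With Naltov, Dorpyr is earned (B1). With Nexzin, Marird, and Yuleld, Tovqil is earned (B2). With Tovqil and Dorpyr, Eskpyr is earned (B9). [5 rule applications]
Qilqil: With Marird, Yuleld, and Tamule, Nexzin is earned (B10). With Marird and Yuleld, Naltov is earned (B8). With Naltov, Dorpyr is earned (B1). With Nexzin, Marird, and Yuleld, Tovqil is earned (B2). With Tovqil and Dorpyr, Eskpyr is earned (B9). With Eskpyr and Dorpyr, Qilqil is earned (B3). [6 rule applications]
Eskpyr needs fewer.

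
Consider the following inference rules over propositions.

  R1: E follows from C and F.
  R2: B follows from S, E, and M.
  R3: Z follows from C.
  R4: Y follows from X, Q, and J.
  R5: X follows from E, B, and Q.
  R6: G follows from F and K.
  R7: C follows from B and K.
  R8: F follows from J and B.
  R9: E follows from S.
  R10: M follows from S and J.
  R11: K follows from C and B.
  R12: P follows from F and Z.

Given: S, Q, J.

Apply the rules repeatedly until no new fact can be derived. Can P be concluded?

P would need F and Z (R12), but Z is never established.

No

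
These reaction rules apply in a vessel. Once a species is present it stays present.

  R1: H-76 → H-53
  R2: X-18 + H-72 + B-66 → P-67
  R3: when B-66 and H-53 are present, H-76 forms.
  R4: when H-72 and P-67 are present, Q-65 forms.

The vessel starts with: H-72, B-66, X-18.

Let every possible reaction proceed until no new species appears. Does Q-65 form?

Yes

X-18, H-72, and B-66 present → P-67 forms (R2).
H-72 and P-67 present → Q-65 forms (R4).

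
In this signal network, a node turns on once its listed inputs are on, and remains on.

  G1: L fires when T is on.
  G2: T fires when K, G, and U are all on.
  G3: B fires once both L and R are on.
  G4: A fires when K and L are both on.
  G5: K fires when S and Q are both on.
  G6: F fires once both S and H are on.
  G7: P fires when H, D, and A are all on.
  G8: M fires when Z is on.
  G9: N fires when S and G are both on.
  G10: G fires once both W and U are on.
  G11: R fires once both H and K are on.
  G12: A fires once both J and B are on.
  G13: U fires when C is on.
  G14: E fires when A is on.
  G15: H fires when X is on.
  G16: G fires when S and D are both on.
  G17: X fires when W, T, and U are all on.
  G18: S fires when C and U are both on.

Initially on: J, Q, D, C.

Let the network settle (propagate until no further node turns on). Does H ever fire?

H would need X (G15), but X never turns on.

No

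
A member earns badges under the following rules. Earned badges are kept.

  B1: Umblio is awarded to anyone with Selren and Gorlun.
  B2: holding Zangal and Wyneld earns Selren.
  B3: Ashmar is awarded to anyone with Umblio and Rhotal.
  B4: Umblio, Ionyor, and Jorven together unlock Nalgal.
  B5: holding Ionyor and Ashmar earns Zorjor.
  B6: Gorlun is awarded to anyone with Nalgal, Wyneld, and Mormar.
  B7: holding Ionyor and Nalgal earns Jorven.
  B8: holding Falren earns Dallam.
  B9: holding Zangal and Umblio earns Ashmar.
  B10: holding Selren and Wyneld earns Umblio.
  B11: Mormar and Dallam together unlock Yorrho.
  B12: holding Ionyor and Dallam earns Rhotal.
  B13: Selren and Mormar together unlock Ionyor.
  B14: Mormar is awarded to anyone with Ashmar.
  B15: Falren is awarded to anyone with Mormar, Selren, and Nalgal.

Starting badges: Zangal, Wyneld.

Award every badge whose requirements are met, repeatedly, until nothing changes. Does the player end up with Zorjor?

With Zangal and Wyneld, Selren is earned (B2).
With Selren and Wyneld, Umblio is earned (B10).
With Zangal and Umblio, Ashmar is earned (B9).
With Ashmar, Mormar is earned (B14).
With Selren and Mormar, Ionyor is earned (B13).
With Ionyor and Ashmar, Zorjor is earned (B5).

Yes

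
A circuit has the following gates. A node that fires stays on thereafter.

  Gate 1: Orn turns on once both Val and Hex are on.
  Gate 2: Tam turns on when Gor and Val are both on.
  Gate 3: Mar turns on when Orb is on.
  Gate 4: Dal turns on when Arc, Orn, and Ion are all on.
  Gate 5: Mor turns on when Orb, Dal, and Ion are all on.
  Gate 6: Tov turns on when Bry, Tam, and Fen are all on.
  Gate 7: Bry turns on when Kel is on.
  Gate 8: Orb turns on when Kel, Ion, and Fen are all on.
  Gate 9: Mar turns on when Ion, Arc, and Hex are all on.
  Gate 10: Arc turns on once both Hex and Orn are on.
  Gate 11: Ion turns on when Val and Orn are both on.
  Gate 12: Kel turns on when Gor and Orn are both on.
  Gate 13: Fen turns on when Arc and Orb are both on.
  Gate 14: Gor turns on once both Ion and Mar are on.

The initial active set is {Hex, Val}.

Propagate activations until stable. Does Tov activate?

Tov would need Bry, Tam, and Fen (Gate 6), but Fen never turns on.

No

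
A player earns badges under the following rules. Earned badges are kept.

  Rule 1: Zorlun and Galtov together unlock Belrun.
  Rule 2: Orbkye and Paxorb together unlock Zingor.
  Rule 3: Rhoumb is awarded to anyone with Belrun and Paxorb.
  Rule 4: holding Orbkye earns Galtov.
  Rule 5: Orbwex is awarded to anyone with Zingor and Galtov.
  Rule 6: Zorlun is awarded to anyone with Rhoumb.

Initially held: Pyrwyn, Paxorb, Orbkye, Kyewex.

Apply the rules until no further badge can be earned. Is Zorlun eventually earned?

No

Zorlun would need Rhoumb (Rule 6), but Rhoumb is never earned.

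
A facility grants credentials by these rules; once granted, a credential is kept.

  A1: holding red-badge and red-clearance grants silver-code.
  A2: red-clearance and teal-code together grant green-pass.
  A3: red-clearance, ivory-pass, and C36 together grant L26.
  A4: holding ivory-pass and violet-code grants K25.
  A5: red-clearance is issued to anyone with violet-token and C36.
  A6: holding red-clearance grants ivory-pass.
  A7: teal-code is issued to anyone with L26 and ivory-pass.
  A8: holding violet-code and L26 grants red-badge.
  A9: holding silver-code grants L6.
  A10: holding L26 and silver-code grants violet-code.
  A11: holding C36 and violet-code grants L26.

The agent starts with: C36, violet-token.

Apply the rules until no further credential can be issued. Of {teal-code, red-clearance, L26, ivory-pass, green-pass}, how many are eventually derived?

Holding violet-token and C36 grants red-clearance (A5).
Holding red-clearance grants ivory-pass (A6).
Holding red-clearance, ivory-pass, and C36 grants L26 (A3).
Holding L26 and ivory-pass grants teal-code (A7).
Holding red-clearance and teal-code grants green-pass (A2).
teal-code: reached.
red-clearance: reached.
L26: reached.
ivory-pass: reached.
green-pass: reached.
All 5 are reached.

5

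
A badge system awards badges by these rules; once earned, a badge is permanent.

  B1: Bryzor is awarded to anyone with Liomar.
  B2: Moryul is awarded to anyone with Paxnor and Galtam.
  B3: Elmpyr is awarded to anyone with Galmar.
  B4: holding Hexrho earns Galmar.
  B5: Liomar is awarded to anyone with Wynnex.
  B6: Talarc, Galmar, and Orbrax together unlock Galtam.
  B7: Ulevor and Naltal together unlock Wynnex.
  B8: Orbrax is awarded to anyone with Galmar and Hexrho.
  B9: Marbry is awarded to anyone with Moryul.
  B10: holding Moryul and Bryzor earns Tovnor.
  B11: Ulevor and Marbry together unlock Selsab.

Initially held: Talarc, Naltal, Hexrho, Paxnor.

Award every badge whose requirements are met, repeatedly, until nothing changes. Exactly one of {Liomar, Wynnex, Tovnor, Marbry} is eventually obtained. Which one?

Marbry

With Hexrho, Galmar is earned (B4).
With Galmar and Hexrho, Orbrax is earned (B8).
With Talarc, Galmar, and Orbrax, Galtam is earned (B6).
With Paxnor and Galtam, Moryul is earned (B2).
With Moryul, Marbry is earned (B9).
Liomar would need Wynnex (B5), but Wynnex is never earned. Tovnor would need Moryul and Bryzor (B10), but Bryzor is never earned. Wynnex would need Ulevor and Naltal (B7), but Ulevor is never earned.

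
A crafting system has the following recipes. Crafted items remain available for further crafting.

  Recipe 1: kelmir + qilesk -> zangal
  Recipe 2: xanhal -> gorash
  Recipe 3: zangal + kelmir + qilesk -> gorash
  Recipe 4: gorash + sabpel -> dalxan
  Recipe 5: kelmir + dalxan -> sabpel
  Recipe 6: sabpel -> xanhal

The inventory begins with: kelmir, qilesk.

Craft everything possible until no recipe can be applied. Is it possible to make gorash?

Yes

kelmir + qilesk -> zangal (Recipe 1).
Using Recipe 3, zangal, kelmir, and qilesk make gorash.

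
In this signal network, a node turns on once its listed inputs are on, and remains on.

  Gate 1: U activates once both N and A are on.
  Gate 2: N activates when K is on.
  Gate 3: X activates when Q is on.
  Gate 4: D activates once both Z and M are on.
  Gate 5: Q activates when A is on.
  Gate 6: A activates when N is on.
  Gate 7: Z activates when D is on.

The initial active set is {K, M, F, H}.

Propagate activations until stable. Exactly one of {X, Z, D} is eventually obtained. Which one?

X

Gate 2: K on → N on.
Gate 6: N on → A on.
Gate 5: A on → Q on.
Gate 3: Q on → X on.
D would need Z and M (Gate 4), but Z never turns on. Z would need D (Gate 7), but D never turns on.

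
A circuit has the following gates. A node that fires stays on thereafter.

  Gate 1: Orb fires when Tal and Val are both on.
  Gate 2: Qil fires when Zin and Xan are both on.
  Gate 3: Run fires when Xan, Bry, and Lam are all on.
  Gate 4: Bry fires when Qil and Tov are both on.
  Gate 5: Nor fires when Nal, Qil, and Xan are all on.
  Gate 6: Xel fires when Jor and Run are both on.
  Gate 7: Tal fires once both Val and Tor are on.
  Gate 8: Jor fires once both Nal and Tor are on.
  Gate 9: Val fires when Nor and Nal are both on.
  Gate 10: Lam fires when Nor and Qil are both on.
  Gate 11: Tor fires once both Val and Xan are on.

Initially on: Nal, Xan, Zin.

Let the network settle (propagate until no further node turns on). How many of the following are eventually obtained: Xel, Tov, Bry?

0

Xel would need Jor and Run (Gate 6), but Run never turns on.
No rule produces Tov, and it is not given.
Bry would need Qil and Tov (Gate 4), but Tov never turns on.
None of the 3 are reached.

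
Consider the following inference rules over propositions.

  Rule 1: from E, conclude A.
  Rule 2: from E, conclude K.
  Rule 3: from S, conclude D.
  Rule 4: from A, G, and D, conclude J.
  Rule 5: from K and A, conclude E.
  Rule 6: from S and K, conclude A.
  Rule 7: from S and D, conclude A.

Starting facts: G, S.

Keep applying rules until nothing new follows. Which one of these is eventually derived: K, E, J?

S holds, so D follows (Rule 3).
S and D hold, so A follows (Rule 7).
From A, G, and D, Rule 4 gives J.
K would need E (Rule 2), but E is never established. E would need K and A (Rule 5), but K is never established.

J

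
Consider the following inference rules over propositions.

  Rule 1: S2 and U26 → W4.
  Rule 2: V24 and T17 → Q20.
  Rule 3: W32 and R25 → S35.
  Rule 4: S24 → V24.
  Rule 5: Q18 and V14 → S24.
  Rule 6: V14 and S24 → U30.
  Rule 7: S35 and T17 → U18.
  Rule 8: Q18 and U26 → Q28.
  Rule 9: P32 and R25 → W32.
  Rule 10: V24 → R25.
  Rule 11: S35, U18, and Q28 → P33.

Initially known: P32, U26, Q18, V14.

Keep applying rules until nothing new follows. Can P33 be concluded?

No

P33 would need S35, U18, and Q28 (Rule 11), but U18 is never established.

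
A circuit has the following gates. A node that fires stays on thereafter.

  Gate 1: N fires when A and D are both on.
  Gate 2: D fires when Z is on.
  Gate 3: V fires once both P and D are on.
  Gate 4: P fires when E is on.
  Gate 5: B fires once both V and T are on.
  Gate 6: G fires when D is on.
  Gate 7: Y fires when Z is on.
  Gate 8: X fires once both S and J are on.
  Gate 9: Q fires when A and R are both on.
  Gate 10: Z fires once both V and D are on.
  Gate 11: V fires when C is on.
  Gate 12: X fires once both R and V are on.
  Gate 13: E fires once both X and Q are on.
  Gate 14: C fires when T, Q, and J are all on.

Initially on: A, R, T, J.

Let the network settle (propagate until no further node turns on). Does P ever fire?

Yes

A and R are on, so Q fires (Gate 9).
Gate 14: T, Q, and J on → C on.
Gate 11: C on → V on.
R and V are on, so X fires (Gate 12).
Gate 13: X and Q on → E on.
E is on, so P fires (Gate 4).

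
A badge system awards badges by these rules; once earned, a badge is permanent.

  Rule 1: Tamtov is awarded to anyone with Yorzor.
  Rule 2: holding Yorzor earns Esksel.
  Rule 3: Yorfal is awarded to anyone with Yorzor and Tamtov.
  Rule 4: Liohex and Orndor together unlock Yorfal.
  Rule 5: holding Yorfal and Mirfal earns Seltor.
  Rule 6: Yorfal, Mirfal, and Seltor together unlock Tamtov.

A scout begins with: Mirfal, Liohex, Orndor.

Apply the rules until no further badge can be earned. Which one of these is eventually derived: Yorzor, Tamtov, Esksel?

With Liohex and Orndor, Yorfal is earned (Rule 4).
With Yorfal and Mirfal, Seltor is earned (Rule 5).
With Yorfal, Mirfal, and Seltor, Tamtov is earned (Rule 6).
No rule produces Yorzor, and it is not given. Esksel would need Yorzor (Rule 2), but Yorzor is never earned.

Tamtov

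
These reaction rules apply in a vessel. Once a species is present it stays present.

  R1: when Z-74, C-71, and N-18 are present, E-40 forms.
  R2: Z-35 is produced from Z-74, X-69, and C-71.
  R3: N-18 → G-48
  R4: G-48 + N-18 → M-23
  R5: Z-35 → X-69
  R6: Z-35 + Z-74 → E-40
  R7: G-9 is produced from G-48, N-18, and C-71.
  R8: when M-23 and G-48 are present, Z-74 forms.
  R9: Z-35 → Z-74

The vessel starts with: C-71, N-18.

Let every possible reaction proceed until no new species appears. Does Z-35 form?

No

Z-35 would need Z-74, X-69, and C-71 (R2), but X-69 never forms.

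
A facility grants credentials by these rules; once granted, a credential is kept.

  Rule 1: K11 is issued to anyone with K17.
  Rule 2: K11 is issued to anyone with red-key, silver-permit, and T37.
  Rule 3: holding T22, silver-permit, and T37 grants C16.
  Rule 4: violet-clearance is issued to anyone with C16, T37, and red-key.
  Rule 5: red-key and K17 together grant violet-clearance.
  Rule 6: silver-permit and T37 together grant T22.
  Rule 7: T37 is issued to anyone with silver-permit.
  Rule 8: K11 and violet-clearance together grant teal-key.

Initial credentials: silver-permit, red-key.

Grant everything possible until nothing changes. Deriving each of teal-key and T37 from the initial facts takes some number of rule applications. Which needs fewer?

T37: Holding silver-permit grants T37 (Rule 7). [1 rule application]
teal-key: Holding silver-permit grants T37 (Rule 7). Holding red-key, silver-permit, and T37 grants K11 (Rule 2). Holding silver-permit and T37 grants T22 (Rule 6). Holding T22, silver-permit, and T37 grants C16 (Rule 3). Holding C16, T37, and red-key grants violet-clearance (Rule 4). Holding K11 and violet-clearance grants teal-key (Rule 8). [6 rule applications]
T37 needs fewer.

T37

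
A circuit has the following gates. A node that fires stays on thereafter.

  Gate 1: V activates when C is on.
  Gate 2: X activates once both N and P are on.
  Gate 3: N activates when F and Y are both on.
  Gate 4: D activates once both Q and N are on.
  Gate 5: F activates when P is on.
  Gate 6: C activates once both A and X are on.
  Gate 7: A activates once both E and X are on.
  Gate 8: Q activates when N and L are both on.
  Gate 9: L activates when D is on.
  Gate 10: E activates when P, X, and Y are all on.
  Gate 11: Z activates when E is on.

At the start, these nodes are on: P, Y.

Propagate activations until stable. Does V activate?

Yes

P is on, so F activates (Gate 5).
F and Y are on, so N activates (Gate 3).
Gate 2: N and P on → X on.
Gate 10: P, X, and Y on → E on.
E and X are on, so A activates (Gate 7).
A and X are on, so C activates (Gate 6).
Gate 1: C on → V on.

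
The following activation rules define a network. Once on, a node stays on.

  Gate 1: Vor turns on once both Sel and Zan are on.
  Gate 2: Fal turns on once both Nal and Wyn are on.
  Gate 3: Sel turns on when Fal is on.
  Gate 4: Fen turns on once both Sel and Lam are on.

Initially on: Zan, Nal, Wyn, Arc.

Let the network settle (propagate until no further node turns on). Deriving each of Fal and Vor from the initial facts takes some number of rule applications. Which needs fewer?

Fal

Fal: Gate 2: Nal and Wyn on → Fal on. [1 rule application]
Vor: Gate 2: Nal and Wyn on → Fal on. Gate 3: Fal on → Sel on. Gate 1: Sel and Zan on → Vor on. [3 rule applications]
Fal needs fewer.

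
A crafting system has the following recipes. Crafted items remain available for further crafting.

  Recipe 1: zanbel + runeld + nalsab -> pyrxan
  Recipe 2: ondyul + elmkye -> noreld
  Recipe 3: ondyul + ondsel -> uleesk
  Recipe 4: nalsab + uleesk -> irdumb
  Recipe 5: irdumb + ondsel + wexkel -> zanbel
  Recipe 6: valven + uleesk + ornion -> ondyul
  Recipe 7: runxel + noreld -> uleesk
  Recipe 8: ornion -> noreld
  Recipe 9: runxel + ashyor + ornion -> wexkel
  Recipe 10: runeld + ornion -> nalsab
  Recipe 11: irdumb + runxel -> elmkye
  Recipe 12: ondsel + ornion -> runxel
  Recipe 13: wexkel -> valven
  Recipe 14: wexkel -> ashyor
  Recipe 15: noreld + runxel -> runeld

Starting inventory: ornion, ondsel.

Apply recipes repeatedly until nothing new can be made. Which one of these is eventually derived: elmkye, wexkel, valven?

Using Recipe 12, ondsel and ornion make runxel.
ornion -> noreld (Recipe 8).
runxel + noreld -> uleesk (Recipe 7).
noreld + runxel -> runeld (Recipe 15).
runeld + ornion -> nalsab (Recipe 10).
Using Recipe 4, nalsab and uleesk make irdumb.
irdumb + runxel -> elmkye (Recipe 11).
valven would need wexkel (Recipe 13), but wexkel is never obtained. wexkel would need runxel, ashyor, and ornion (Recipe 9), but ashyor is never obtained.

elmkye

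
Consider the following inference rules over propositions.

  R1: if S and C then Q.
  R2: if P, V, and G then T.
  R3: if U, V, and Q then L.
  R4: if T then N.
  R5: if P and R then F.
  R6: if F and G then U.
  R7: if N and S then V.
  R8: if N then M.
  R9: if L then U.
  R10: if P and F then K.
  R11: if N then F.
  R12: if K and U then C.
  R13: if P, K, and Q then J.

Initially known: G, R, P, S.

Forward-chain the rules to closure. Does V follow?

V would need N and S (R7), but N is never established.

No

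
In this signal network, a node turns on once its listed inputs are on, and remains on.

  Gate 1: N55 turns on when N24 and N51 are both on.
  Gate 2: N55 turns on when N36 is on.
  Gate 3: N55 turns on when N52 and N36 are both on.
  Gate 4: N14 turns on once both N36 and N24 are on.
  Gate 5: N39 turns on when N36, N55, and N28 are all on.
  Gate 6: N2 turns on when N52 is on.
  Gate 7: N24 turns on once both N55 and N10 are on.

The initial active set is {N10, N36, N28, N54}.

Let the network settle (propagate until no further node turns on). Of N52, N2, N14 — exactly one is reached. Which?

Gate 2: N36 on → N55 on.
N55 and N10 are on, so N24 turns on (Gate 7).
N36 and N24 are on, so N14 turns on (Gate 4).
N2 would need N52 (Gate 6), but N52 never turns on. No rule produces N52, and it is not given.

N14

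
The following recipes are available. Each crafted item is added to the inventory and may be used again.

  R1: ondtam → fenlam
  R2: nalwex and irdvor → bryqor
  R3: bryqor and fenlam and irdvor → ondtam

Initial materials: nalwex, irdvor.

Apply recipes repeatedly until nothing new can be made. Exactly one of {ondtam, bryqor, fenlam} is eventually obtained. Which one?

bryqor

Using R2, nalwex and irdvor make bryqor.
fenlam would need ondtam (R1), but ondtam is never obtained. ondtam would need bryqor, fenlam, and irdvor (R3), but fenlam is never obtained.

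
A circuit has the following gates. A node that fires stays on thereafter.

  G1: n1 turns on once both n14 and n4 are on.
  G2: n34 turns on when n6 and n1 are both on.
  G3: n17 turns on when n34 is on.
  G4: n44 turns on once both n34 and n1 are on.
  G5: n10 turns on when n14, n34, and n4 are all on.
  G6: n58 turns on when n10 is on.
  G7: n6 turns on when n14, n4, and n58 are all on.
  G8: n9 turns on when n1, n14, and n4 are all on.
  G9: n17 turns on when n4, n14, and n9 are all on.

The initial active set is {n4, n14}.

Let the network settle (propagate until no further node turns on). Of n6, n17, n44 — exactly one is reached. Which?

n17

G1: n14 and n4 on → n1 on.
G8: n1, n14, and n4 on → n9 on.
G9: n4, n14, and n9 on → n17 on.
n44 would need n34 and n1 (G4), but n34 never turns on. n6 would need n14, n4, and n58 (G7), but n58 never turns on.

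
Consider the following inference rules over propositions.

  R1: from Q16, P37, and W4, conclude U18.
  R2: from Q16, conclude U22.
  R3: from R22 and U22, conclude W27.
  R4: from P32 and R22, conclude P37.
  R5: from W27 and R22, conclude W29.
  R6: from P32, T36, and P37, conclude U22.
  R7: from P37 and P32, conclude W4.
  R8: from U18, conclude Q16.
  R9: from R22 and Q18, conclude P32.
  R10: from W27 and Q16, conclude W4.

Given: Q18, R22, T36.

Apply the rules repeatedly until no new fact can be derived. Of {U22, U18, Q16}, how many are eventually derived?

1

From R22 and Q18, R9 gives P32.
P32 and R22 hold, so P37 follows (R4).
From P32, T36, and P37, R6 gives U22.
U22: reached.
U18 would need Q16, P37, and W4 (R1), but Q16 is never established.
Q16 would need U18 (R8), but U18 is never established.
Reached: U22 — 1 of the 3.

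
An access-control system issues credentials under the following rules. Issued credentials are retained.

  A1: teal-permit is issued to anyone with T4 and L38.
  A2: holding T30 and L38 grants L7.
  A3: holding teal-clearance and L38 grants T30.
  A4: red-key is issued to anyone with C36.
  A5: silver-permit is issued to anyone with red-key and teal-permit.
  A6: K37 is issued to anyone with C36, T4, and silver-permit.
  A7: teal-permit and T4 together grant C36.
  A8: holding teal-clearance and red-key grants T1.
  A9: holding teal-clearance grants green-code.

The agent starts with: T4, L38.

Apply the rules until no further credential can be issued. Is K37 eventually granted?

Holding T4 and L38 grants teal-permit (A1).
Holding teal-permit and T4 grants C36 (A7).
Holding C36 grants red-key (A4).
Holding red-key and teal-permit grants silver-permit (A5).
Holding C36, T4, and silver-permit grants K37 (A6).

Yes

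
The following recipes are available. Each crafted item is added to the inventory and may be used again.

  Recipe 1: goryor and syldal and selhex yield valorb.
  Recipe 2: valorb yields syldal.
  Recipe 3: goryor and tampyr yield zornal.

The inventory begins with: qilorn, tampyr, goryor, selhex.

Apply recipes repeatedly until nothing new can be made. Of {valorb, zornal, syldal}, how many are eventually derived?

1

goryor and tampyr → zornal (Recipe 3).
valorb would need goryor, syldal, and selhex (Recipe 1), but syldal is never obtained.
zornal: reached.
syldal would need valorb (Recipe 2), but valorb is never obtained.
Reached: zornal — 1 of the 3.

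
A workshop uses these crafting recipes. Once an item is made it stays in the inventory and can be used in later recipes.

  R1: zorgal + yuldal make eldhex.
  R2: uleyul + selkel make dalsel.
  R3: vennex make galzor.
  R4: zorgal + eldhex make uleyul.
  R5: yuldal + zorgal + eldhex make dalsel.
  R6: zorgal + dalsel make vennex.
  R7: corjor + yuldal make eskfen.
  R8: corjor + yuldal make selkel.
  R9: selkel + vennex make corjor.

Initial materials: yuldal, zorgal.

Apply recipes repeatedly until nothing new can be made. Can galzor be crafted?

zorgal + yuldal → eldhex (R1).
yuldal + zorgal + eldhex → dalsel (R5).
Using R6, zorgal and dalsel make vennex.
Using R3, vennex makes galzor.

Yes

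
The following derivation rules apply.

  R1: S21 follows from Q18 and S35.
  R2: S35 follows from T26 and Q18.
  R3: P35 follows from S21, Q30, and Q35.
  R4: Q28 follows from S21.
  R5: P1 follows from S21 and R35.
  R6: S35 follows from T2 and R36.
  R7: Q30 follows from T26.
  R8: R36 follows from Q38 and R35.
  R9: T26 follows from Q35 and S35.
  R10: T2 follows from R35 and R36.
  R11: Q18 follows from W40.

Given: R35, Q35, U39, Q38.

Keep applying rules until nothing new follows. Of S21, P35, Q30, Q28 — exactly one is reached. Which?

Q38 and R35 hold, so R36 follows (R8).
R35 and R36 hold, so T2 follows (R10).
T2 and R36 hold, so S35 follows (R6).
Q35 and S35 hold, so T26 follows (R9).
From T26, R7 gives Q30.
S21 would need Q18 and S35 (R1), but Q18 is never established. P35 would need S21, Q30, and Q35 (R3), but S21 is never established. Q28 would need S21 (R4), but S21 is never established.

Q30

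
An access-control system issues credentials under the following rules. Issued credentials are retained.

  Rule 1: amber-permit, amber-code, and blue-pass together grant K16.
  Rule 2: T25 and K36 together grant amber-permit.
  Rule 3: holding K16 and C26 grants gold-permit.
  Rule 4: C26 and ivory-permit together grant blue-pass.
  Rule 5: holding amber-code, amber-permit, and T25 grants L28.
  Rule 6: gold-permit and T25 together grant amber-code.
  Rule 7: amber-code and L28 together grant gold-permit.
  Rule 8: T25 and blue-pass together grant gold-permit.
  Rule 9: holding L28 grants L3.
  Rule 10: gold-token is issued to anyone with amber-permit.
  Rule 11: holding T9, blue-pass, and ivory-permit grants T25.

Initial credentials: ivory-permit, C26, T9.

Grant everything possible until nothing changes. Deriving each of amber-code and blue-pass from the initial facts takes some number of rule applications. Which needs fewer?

blue-pass: Holding C26 and ivory-permit grants blue-pass (Rule 4). [1 rule application]
amber-code: Holding C26 and ivory-permit grants blue-pass (Rule 4). Holding T9, blue-pass, and ivory-permit grants T25 (Rule 11). Holding T25 and blue-pass grants gold-permit (Rule 8). Holding gold-permit and T25 grants amber-code (Rule 6). [4 rule applications]
blue-pass needs fewer.

blue-pass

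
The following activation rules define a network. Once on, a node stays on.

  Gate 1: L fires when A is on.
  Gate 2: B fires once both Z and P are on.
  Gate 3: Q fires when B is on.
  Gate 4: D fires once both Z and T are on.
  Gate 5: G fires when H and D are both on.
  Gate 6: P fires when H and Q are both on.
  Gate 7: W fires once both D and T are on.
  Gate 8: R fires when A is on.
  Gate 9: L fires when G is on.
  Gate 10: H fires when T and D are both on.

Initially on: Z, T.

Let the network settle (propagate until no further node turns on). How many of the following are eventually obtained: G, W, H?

Gate 4: Z and T on → D on.
D and T are on, so W fires (Gate 7).
T and D are on, so H fires (Gate 10).
H and D are on, so G fires (Gate 5).
G: reached.
W: reached.
H: reached.
All 3 are reached.

3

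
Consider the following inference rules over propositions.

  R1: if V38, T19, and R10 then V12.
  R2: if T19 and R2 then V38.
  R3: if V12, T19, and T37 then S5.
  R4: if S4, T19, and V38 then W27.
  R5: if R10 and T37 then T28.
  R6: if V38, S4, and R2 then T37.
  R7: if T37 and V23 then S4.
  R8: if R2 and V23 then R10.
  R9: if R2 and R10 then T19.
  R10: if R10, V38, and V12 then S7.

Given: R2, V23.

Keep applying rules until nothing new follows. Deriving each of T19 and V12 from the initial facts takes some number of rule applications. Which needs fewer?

T19

T19: R2 and V23 hold, so R10 follows (R8). R2 and R10 hold, so T19 follows (R9). [2 rule applications]
V12: R2 and V23 hold, so R10 follows (R8). R2 and R10 hold, so T19 follows (R9). T19 and R2 hold, so V38 follows (R2). V38, T19, and R10 hold, so V12 follows (R1). [4 rule applications]
T19 needs fewer.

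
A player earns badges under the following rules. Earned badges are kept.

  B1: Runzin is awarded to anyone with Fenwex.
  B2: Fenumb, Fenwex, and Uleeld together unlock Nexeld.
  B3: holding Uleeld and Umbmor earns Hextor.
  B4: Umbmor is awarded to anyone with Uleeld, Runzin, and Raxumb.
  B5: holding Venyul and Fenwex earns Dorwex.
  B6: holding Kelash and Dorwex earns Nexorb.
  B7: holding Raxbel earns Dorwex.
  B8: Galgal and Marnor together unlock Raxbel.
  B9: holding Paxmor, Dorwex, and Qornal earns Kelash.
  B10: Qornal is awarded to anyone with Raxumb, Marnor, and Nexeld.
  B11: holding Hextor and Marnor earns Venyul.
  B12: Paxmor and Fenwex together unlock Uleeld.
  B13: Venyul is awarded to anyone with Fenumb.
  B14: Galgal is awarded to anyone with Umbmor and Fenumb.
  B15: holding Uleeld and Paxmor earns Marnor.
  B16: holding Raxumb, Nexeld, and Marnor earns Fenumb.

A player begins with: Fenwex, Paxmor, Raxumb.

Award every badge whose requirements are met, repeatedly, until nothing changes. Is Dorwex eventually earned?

With Fenwex, Runzin is earned (B1).
With Paxmor and Fenwex, Uleeld is earned (B12).
With Uleeld and Paxmor, Marnor is earned (B15).
With Uleeld, Runzin, and Raxumb, Umbmor is earned (B4).
With Uleeld and Umbmor, Hextor is earned (B3).
With Hextor and Marnor, Venyul is earned (B11).
With Venyul and Fenwex, Dorwex is earned (B5).

Yes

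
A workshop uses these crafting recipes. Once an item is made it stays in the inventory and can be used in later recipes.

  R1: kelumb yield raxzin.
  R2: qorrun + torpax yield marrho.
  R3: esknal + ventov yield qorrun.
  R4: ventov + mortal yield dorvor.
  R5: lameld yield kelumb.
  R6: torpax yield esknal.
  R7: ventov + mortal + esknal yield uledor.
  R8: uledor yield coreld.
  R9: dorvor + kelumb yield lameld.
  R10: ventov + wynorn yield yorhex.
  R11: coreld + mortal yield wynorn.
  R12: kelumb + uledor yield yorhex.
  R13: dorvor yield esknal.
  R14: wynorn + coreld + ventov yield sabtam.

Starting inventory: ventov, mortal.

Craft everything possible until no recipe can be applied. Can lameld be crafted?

No

lameld would need dorvor and kelumb (R9), but kelumb is never obtained.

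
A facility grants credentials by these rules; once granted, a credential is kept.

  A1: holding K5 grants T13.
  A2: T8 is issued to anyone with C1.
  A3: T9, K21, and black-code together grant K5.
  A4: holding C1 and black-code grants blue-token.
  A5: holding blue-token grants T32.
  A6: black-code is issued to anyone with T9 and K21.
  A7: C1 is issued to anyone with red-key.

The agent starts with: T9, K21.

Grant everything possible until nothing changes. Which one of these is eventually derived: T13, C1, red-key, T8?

T13

Holding T9 and K21 grants black-code (A6).
Holding T9, K21, and black-code grants K5 (A3).
Holding K5 grants T13 (A1).
C1 would need red-key (A7), but red-key is never granted. No rule produces red-key, and it is not given. T8 would need C1 (A2), but C1 is never granted.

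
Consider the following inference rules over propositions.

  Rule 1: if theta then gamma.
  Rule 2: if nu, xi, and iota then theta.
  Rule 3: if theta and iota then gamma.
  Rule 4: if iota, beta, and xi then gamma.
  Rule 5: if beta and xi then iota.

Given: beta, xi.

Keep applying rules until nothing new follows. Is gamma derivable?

Yes

beta and xi hold, so iota follows (Rule 5).
iota, beta, and xi hold, so gamma follows (Rule 4).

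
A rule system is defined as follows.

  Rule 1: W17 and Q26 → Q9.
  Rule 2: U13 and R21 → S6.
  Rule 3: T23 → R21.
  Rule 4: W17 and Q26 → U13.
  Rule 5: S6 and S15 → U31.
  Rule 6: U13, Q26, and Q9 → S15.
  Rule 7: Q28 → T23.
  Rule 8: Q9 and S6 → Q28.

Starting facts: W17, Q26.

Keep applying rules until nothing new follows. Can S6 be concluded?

No

S6 would need U13 and R21 (Rule 2), but R21 is never established.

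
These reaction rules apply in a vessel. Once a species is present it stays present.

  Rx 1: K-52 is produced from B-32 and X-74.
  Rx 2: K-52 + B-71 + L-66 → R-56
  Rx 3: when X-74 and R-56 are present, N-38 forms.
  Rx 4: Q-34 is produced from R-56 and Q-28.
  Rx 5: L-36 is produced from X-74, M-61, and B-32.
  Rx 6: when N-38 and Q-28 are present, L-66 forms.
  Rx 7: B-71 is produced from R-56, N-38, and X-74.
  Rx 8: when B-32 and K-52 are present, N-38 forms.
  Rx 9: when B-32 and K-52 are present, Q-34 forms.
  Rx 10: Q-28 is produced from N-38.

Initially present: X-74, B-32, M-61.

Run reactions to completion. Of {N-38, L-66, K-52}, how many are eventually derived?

B-32 and X-74 present → K-52 forms (Rx 1).
B-32 and K-52 present → N-38 forms (Rx 8).
N-38 present → Q-28 forms (Rx 10).
N-38 and Q-28 present → L-66 forms (Rx 6).
N-38: reached.
L-66: reached.
K-52: reached.
All 3 are reached.

3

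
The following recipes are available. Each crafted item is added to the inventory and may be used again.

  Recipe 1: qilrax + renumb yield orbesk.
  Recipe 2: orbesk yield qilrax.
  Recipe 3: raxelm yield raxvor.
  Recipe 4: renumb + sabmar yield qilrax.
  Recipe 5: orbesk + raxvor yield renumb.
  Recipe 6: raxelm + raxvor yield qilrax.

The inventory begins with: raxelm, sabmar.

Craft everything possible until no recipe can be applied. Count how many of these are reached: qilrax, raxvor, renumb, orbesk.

2

Using Recipe 3, raxelm makes raxvor.
Using Recipe 6, raxelm and raxvor make qilrax.
qilrax: reached.
raxvor: reached.
renumb would need orbesk and raxvor (Recipe 5), but orbesk is never obtained.
orbesk would need qilrax and renumb (Recipe 1), but renumb is never obtained.
Reached: qilrax and raxvor — 2 of the 4.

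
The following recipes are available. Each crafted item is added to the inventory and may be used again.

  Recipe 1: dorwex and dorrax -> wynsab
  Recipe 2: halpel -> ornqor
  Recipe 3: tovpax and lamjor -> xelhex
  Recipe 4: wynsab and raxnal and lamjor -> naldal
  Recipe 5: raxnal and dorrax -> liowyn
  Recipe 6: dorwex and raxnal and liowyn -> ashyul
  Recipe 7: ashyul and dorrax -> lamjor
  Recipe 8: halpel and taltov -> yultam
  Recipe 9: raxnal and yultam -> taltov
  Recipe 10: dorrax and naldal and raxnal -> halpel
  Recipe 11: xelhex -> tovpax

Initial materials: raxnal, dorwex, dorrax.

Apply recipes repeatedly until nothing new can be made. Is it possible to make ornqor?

Using Recipe 5, raxnal and dorrax make liowyn.
Using Recipe 1, dorwex and dorrax make wynsab.
dorwex and raxnal and liowyn -> ashyul (Recipe 6).
Using Recipe 7, ashyul and dorrax make lamjor.
wynsab and raxnal and lamjor -> naldal (Recipe 4).
Using Recipe 10, dorrax, naldal, and raxnal make halpel.
Using Recipe 2, halpel makes ornqor.

Yes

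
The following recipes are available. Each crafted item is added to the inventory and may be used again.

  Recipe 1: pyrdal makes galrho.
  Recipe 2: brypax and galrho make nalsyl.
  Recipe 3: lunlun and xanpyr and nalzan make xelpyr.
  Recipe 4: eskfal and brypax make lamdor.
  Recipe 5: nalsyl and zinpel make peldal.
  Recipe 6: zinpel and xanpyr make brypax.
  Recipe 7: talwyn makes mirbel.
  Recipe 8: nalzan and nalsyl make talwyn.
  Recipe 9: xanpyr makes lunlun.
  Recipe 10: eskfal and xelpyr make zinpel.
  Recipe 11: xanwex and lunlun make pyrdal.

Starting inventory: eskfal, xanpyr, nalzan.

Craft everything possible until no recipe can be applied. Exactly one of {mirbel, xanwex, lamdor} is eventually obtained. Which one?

lamdor

Using Recipe 9, xanpyr makes lunlun.
lunlun and xanpyr and nalzan → xelpyr (Recipe 3).
Using Recipe 10, eskfal and xelpyr make zinpel.
Using Recipe 6, zinpel and xanpyr make brypax.
eskfal and brypax → lamdor (Recipe 4).
mirbel would need talwyn (Recipe 7), but talwyn is never obtained. No rule produces xanwex, and it is not given.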